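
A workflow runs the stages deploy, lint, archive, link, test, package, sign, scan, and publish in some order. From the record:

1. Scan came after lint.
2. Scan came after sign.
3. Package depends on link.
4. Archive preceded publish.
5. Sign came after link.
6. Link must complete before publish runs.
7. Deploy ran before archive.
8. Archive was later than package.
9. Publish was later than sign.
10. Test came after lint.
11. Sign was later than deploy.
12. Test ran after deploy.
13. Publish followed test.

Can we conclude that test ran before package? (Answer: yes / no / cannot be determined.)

cannot be determined

No chain of stated constraints runs from test to package, and none runs from package to test either.
So the relative order of test and package is not fixed by the given facts.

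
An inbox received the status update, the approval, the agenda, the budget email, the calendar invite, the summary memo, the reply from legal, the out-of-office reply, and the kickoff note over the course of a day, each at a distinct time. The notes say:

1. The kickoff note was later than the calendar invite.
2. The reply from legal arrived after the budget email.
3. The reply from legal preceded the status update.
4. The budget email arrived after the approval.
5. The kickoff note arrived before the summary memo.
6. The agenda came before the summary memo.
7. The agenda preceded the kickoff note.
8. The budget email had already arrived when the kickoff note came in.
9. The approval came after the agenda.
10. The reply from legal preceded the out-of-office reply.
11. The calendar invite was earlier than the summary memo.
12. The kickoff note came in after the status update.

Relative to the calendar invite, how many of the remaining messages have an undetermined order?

Forced after the calendar invite: the kickoff note and the summary memo.
That leaves the agenda, the approval, the budget email, the out-of-office reply, the reply from legal, and the status update with no forced order relative to the calendar invite — 6.

6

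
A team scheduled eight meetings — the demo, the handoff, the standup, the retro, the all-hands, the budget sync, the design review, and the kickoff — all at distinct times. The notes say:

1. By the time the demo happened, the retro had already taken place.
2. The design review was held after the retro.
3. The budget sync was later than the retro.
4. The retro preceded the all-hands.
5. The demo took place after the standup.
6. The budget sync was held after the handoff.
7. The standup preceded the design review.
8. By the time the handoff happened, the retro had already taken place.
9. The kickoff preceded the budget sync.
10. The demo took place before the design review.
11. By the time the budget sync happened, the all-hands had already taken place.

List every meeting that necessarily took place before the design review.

the demo, the retro, the standup

Directly stated before the design review: the demo, the retro, and the standup.
No chain forces the handoff (or any of the others) ahead of the design review.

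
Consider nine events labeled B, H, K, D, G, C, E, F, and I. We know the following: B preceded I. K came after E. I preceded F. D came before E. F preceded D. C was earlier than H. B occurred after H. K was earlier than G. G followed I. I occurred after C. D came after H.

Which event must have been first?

C has a chain of constraints placing it before every other event, so C must be first.

C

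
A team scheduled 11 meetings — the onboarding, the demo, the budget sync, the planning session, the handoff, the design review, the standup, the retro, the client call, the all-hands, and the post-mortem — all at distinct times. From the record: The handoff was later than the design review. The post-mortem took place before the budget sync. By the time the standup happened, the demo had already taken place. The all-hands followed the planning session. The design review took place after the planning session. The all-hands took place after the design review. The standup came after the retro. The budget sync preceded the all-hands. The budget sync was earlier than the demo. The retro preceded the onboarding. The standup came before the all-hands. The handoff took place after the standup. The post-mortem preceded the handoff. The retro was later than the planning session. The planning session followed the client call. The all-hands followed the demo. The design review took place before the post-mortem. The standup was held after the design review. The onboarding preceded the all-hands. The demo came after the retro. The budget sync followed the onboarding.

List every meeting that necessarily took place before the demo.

the budget sync, the client call, the design review, the onboarding, the planning session, the post-mortem, the retro

Directly stated before the demo: the budget sync and the retro.
The client call reaches the demo via the client call → the planning session → the retro → the demo.
The design review reaches the demo via the design review → the post-mortem → the budget sync → the demo.
The onboarding reaches the demo via the onboarding → the budget sync → the demo.
Likewise the planning session and the post-mortem each reach the demo by chaining the stated constraints.
No chain forces the all-hands (or any of the others) ahead of the demo.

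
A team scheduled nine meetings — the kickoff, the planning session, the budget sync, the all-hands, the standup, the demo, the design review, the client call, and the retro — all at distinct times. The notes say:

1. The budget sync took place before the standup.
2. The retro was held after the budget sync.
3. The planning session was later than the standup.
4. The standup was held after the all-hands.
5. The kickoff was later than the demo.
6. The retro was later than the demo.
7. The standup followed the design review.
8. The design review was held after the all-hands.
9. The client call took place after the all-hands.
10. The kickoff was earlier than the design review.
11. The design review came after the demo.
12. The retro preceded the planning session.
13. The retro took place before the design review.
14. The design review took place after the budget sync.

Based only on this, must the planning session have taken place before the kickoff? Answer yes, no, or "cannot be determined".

Tracing the constraints gives the kickoff → the design review → the standup → the planning session, so the kickoff must come before the planning session.
That means the planning session cannot be before the kickoff.

no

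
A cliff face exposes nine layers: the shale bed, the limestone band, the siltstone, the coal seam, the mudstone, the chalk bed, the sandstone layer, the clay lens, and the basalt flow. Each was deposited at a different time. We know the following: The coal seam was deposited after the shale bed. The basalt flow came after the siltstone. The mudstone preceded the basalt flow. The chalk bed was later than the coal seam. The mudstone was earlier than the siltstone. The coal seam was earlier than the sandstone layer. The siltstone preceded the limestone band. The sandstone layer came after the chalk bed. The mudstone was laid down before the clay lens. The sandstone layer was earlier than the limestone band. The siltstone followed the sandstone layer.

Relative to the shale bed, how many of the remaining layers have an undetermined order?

Forced after the shale bed: the basalt flow, the chalk bed, the coal seam, the limestone band, the sandstone layer, and the siltstone.
That leaves the clay lens and the mudstone with no forced order relative to the shale bed — 2.

2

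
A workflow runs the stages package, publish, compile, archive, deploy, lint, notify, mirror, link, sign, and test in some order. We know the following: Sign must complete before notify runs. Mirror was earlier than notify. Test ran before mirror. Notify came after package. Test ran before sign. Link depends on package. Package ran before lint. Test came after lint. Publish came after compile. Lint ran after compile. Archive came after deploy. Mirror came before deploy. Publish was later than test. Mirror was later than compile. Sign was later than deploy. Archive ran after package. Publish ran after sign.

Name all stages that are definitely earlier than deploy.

Directly stated before deploy: mirror.
Compile reaches deploy via compile → mirror → deploy.
Lint reaches deploy via lint → test → mirror → deploy.
Package reaches deploy via package → lint → test → mirror → deploy.
Likewise test reaches deploy by chaining the stated constraints.
No chain forces archive (or any of the others) ahead of deploy.

compile, lint, mirror, package, test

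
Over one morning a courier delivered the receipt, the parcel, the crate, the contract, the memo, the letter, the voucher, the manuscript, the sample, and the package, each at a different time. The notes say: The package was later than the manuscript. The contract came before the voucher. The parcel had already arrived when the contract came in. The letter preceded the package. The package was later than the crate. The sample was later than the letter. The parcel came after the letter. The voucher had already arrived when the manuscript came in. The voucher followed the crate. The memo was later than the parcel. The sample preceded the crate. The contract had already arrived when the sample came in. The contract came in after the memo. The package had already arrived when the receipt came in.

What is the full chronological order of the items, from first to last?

the letter, the parcel, the memo, the contract, the sample, the crate, the voucher, the manuscript, the package, the receipt

The constraints fix every adjacent pair, so only one ordering works:
the letter → the parcel → the memo → the contract → the sample → the crate → the voucher → the manuscript → the package → the receipt.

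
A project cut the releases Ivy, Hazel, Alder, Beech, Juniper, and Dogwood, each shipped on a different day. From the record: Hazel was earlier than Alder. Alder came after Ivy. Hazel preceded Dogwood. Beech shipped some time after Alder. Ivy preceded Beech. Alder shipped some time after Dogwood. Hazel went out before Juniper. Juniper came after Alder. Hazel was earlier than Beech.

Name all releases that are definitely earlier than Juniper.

Directly stated before Juniper: Alder and Hazel.
Dogwood reaches Juniper via Dogwood → Alder → Juniper.
Ivy reaches Juniper via Ivy → Alder → Juniper.
No chain forces Beech ahead of Juniper.

Alder, Dogwood, Hazel, Ivy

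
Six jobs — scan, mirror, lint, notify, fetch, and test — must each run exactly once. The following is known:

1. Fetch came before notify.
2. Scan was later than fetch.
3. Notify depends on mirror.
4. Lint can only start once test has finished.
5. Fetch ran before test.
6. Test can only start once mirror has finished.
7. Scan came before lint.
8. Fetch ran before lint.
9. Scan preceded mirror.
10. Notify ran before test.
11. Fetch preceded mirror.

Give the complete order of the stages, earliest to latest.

The constraints fix every adjacent pair, so only one ordering works:
fetch → scan → mirror → notify → test → lint.

fetch, scan, mirror, notify, test, lint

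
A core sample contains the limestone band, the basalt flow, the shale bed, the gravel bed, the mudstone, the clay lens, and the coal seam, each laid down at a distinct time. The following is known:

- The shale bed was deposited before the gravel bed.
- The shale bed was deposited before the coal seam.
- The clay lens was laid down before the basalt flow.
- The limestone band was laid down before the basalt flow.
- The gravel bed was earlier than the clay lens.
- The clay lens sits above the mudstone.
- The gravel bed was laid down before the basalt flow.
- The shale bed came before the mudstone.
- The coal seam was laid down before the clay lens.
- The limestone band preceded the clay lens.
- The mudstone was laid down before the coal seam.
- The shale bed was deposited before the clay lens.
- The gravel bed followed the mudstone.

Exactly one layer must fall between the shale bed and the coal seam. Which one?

the mudstone

Tracing the constraints gives the shale bed → the mudstone → the coal seam, so the mudstone sits after the shale bed and before the coal seam.
No other layer is forced both after the shale bed and before the coal seam.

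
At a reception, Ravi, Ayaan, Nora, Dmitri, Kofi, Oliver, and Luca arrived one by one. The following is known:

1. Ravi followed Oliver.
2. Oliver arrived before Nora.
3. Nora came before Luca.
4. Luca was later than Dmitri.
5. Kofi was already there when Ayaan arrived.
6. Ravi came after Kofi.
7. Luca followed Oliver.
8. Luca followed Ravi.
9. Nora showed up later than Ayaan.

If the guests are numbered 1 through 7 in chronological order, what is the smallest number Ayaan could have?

2

Kofi must come before Ayaan — 1 forced predecessor.
Nothing else is forced ahead of Ayaan, so their earliest slot is position 1 + 1 = 2.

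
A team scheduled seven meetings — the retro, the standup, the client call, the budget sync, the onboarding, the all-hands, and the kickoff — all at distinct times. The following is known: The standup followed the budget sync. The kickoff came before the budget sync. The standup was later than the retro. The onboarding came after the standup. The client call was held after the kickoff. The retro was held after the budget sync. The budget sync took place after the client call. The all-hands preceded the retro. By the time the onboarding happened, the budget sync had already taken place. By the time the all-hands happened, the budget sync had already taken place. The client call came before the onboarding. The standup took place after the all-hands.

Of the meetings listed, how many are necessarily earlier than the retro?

Directly stated before the retro: the all-hands and the budget sync.
The client call reaches the retro via the client call → the budget sync → the retro.
The kickoff reaches the retro via the kickoff → the budget sync → the retro.
No chain forces the standup (or any of the others) ahead of the retro.
That's the all-hands, the budget sync, the client call, and the kickoff — 4 in all.

4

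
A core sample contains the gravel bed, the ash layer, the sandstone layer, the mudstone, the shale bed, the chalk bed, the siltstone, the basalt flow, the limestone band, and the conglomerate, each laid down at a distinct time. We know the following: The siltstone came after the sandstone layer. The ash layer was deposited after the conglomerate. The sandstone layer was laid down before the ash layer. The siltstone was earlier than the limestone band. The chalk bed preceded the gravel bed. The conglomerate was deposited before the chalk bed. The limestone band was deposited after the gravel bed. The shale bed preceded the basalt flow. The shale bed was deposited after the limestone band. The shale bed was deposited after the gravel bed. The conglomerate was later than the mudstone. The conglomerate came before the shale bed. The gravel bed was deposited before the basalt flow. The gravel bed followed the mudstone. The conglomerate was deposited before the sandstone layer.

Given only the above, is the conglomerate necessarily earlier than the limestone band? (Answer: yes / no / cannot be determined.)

Chain the constraints: the conglomerate → the chalk bed → the gravel bed → the limestone band. Each link is directly stated, so the conglomerate comes before the limestone band.

yes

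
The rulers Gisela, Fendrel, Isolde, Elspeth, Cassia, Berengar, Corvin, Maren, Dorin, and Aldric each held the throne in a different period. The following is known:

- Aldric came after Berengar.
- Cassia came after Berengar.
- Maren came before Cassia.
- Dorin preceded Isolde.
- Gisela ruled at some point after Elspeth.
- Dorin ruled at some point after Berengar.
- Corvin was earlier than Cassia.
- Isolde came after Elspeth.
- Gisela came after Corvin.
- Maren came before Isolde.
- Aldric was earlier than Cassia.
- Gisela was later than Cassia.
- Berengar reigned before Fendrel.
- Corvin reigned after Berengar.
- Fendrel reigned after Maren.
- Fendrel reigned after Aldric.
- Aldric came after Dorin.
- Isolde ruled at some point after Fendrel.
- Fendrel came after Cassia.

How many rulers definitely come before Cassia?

5

Directly stated before Cassia: Aldric, Berengar, Corvin, and Maren.
Dorin reaches Cassia via Dorin → Aldric → Cassia.
No chain forces Gisela (or any of the others) ahead of Cassia.
That's Aldric, Berengar, Corvin, Dorin, and Maren — 5 in all.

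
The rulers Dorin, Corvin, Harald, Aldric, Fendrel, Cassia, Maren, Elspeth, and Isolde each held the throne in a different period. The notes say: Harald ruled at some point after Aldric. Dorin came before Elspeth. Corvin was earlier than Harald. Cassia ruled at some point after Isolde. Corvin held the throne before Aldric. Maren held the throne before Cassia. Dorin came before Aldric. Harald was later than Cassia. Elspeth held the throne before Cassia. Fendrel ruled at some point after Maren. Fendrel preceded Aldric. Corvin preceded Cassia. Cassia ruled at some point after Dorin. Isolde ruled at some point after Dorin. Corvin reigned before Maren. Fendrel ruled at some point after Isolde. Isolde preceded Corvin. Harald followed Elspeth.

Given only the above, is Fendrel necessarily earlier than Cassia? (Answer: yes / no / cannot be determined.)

cannot be determined

No chain of stated constraints runs from Fendrel to Cassia, and none runs from Cassia to Fendrel either.
So the relative order of Fendrel and Cassia is not fixed by the given facts.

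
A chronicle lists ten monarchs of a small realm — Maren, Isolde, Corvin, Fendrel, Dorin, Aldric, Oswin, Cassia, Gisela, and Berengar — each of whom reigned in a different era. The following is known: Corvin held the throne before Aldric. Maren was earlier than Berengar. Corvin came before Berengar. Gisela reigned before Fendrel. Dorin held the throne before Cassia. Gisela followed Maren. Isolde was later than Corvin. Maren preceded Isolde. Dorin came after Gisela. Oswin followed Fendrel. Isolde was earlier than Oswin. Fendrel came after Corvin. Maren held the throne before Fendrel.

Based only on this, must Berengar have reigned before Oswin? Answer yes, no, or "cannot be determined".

No chain of stated constraints runs from Berengar to Oswin, and none runs from Oswin to Berengar either.
So the relative order of Berengar and Oswin is not fixed by the given facts.

cannot be determined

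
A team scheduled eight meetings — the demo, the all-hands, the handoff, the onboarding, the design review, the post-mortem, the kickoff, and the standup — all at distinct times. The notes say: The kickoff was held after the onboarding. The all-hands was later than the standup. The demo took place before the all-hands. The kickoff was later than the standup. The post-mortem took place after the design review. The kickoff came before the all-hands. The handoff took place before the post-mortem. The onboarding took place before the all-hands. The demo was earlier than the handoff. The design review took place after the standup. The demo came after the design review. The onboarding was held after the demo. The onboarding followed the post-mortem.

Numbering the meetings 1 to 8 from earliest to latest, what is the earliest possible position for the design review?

2

The standup must come before the design review — 1 forced predecessor.
Nothing else is forced ahead of the design review, so its earliest slot is position 1 + 1 = 2.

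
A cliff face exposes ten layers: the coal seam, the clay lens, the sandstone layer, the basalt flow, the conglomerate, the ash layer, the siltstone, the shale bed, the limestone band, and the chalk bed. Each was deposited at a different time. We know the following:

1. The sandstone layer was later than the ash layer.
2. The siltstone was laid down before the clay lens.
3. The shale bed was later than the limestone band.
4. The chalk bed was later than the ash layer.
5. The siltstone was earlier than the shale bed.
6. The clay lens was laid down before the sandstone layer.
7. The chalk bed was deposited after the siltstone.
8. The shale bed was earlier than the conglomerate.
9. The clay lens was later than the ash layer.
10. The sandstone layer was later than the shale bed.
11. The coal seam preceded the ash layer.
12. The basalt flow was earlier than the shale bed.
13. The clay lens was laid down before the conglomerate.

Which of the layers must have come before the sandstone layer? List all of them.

Directly stated before the sandstone layer: the ash layer, the clay lens, and the shale bed.
The basalt flow reaches the sandstone layer via the basalt flow → the shale bed → the sandstone layer.
The coal seam reaches the sandstone layer via the coal seam → the ash layer → the sandstone layer.
The limestone band reaches the sandstone layer via the limestone band → the shale bed → the sandstone layer.
Likewise the siltstone reaches the sandstone layer by chaining the stated constraints.
No chain forces the conglomerate (or any of the others) ahead of the sandstone layer.

the ash layer, the basalt flow, the clay lens, the coal seam, the limestone band, the shale bed, the siltstone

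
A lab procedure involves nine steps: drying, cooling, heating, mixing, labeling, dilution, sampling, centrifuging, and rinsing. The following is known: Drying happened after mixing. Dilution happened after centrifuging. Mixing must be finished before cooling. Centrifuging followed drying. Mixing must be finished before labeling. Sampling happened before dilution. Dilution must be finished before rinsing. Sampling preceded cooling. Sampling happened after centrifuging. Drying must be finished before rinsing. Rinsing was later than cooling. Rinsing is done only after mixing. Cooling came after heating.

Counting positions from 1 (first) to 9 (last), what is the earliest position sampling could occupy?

Centrifuging, drying, and mixing must all come before sampling — 3 forced predecessors.
Nothing else is forced ahead of sampling, so its earliest slot is position 3 + 1 = 4.

4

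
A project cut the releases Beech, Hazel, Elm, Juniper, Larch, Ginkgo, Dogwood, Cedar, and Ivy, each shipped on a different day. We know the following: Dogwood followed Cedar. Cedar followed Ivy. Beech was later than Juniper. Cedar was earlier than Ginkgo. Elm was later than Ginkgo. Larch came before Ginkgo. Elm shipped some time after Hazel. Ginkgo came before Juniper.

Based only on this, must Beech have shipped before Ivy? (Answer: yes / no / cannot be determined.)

no

Tracing the constraints gives Ivy → Cedar → Ginkgo → Juniper → Beech, so Ivy must come before Beech.
That means Beech cannot be before Ivy.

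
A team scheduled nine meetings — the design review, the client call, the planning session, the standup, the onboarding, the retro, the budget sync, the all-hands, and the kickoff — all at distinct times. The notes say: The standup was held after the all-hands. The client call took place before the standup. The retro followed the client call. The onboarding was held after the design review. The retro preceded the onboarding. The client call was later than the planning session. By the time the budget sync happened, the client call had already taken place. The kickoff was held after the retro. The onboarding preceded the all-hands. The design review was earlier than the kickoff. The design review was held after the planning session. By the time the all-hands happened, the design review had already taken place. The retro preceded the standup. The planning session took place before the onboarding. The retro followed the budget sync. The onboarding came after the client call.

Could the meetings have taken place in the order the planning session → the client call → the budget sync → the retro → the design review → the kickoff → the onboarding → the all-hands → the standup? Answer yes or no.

yes

Check each stated constraint against the proposed order — e.g. the planning session is ahead of the onboarding; the client call is ahead of the standup. Every pair is in the required order; nothing is violated.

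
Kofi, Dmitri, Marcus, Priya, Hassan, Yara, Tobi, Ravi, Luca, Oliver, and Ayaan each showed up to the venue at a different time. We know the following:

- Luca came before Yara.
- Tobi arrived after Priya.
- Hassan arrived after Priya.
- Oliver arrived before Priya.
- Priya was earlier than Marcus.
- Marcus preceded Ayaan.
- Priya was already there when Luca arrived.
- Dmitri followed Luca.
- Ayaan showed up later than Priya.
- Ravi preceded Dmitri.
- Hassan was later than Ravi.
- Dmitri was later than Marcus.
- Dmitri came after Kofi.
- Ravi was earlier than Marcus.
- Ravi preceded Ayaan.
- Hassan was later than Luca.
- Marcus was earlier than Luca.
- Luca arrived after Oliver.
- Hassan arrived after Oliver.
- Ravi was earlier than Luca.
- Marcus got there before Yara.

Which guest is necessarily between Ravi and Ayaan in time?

Tracing the constraints gives Ravi → Marcus → Ayaan, so Marcus sits after Ravi and before Ayaan.
No other guest is forced both after Ravi and before Ayaan.

Marcus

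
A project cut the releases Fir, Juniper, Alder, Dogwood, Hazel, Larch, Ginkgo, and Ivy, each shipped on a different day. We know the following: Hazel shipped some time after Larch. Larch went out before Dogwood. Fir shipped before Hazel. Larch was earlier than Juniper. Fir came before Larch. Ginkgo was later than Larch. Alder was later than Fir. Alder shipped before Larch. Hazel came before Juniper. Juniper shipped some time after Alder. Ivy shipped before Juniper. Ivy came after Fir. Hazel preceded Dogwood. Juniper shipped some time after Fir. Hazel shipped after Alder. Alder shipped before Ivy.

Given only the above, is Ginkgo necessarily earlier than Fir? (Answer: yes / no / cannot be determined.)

Tracing the constraints gives Fir → Larch → Ginkgo, so Fir must come before Ginkgo.
That means Ginkgo cannot be before Fir.

no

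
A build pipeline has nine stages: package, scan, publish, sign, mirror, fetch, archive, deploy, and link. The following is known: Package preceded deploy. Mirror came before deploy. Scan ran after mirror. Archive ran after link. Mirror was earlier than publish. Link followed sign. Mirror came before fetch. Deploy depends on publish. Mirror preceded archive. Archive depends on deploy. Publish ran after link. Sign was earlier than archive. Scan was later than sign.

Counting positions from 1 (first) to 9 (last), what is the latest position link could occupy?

6

Link must come before archive, deploy, and publish — 3 stages forced after it.
Everything else can be placed before link in some valid order, so link can sit as late as position 9 − 3 = 6.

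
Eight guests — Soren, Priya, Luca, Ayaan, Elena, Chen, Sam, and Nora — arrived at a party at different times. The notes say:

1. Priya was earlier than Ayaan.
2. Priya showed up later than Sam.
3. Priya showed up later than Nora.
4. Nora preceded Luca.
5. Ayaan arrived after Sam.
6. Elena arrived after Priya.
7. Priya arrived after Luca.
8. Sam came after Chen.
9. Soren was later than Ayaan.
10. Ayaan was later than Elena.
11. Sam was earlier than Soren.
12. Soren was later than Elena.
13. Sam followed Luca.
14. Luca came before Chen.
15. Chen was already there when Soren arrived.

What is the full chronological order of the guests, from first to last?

The constraints fix every adjacent pair, so only one ordering works:
Nora → Luca → Chen → Sam → Priya → Elena → Ayaan → Soren.

Nora, Luca, Chen, Sam, Priya, Elena, Ayaan, Soren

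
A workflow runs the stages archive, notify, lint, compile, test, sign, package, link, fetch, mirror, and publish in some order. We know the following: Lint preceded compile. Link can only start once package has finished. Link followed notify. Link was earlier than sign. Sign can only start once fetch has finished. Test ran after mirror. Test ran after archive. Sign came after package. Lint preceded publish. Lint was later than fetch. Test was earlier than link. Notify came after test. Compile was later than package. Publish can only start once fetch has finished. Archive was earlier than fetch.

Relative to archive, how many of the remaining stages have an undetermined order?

2

Forced after archive: compile, fetch, link, lint, notify, publish, sign, and test.
That leaves mirror and package with no forced order relative to archive — 2.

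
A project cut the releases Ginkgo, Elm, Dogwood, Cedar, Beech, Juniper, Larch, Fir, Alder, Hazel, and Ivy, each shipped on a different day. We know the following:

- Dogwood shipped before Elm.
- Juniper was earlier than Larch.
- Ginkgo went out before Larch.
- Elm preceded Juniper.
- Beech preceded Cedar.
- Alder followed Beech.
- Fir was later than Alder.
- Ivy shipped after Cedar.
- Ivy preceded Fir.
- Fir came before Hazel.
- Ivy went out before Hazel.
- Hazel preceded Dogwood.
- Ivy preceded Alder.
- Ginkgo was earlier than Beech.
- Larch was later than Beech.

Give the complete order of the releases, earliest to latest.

Ginkgo, Beech, Cedar, Ivy, Alder, Fir, Hazel, Dogwood, Elm, Juniper, Larch

The constraints fix every adjacent pair, so only one ordering works:
Ginkgo → Beech → Cedar → Ivy → Alder → Fir → Hazel → Dogwood → Elm → Juniper → Larch.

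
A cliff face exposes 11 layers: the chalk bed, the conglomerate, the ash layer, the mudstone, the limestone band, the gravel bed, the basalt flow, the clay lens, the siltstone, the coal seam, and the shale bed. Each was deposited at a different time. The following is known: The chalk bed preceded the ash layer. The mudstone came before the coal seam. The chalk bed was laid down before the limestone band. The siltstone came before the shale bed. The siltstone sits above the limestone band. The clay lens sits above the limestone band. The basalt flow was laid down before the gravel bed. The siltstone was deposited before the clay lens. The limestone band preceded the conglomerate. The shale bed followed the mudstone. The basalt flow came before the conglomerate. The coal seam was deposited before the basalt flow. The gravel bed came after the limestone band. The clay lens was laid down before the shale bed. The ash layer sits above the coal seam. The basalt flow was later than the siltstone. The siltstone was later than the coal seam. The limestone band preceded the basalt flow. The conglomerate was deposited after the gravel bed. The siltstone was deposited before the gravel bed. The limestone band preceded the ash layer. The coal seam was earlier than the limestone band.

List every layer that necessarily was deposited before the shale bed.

Directly stated before the shale bed: the clay lens, the mudstone, and the siltstone.
The chalk bed reaches the shale bed via the chalk bed → the limestone band → the siltstone → the shale bed.
The coal seam reaches the shale bed via the coal seam → the siltstone → the shale bed.
The limestone band reaches the shale bed via the limestone band → the siltstone → the shale bed.
No chain forces the conglomerate (or any of the others) ahead of the shale bed.

the chalk bed, the clay lens, the coal seam, the limestone band, the mudstone, the siltstone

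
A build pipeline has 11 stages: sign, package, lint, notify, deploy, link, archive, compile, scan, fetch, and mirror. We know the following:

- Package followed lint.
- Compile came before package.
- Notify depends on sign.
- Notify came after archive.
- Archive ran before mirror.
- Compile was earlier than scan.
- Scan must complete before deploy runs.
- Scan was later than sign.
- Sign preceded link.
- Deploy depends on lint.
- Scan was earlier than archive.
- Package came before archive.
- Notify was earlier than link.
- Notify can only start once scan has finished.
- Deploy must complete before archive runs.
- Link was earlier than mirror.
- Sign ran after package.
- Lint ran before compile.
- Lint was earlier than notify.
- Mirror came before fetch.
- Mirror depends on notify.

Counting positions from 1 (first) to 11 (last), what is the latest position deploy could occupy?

Deploy must come before archive, fetch, link, mirror, and notify — 5 stages forced after it.
Everything else can be placed before deploy in some valid order, so deploy can sit as late as position 11 − 5 = 6.

6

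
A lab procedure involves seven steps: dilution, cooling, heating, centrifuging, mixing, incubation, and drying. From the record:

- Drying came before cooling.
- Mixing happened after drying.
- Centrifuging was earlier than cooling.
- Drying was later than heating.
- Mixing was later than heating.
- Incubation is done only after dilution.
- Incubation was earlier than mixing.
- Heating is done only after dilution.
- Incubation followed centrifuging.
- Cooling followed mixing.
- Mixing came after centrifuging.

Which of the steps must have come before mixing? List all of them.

Directly stated before mixing: centrifuging, drying, heating, and incubation.
Dilution reaches mixing via dilution → incubation → mixing.
No chain forces cooling ahead of mixing.

centrifuging, dilution, drying, heating, incubation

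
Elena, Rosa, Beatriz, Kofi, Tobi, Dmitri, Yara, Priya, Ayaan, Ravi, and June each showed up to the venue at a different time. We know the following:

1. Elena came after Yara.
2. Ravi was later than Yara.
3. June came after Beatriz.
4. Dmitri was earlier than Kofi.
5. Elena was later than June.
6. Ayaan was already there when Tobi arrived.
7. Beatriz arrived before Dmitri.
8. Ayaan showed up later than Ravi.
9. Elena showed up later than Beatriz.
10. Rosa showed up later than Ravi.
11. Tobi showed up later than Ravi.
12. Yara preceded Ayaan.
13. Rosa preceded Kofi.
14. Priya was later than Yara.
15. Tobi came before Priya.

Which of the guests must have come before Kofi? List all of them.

Directly stated before Kofi: Dmitri and Rosa.
Beatriz reaches Kofi via Beatriz → Dmitri → Kofi.
Ravi reaches Kofi via Ravi → Rosa → Kofi.
Yara reaches Kofi via Yara → Ravi → Rosa → Kofi.

Beatriz, Dmitri, Ravi, Rosa, Yara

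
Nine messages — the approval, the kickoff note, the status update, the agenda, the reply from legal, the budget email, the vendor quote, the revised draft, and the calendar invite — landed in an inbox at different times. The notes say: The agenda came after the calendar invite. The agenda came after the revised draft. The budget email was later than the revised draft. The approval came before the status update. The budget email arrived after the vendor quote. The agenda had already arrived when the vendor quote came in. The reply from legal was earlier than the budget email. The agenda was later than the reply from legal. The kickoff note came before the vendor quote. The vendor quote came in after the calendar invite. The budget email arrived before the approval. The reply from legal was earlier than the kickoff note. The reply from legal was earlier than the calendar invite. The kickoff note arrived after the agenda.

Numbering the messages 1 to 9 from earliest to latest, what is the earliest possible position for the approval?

8

The agenda, the budget email, the calendar invite, the kickoff note, the reply from legal, the revised draft, and the vendor quote must all come before the approval — 7 forced predecessors.
Nothing else is forced ahead of the approval, so its earliest slot is position 7 + 1 = 8.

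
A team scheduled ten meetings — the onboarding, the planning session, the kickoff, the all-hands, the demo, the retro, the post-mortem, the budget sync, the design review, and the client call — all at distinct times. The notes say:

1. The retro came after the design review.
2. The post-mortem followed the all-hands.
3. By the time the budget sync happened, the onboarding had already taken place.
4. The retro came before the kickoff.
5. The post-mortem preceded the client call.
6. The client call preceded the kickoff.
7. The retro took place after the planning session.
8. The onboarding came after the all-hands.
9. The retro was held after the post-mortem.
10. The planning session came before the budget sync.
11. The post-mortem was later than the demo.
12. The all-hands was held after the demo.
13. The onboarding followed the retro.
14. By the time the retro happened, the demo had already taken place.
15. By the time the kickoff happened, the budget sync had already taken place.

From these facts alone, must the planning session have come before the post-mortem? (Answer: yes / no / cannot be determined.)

cannot be determined

No chain of stated constraints runs from the planning session to the post-mortem, and none runs from the post-mortem to the planning session either.
So the relative order of the planning session and the post-mortem is not fixed by the given facts.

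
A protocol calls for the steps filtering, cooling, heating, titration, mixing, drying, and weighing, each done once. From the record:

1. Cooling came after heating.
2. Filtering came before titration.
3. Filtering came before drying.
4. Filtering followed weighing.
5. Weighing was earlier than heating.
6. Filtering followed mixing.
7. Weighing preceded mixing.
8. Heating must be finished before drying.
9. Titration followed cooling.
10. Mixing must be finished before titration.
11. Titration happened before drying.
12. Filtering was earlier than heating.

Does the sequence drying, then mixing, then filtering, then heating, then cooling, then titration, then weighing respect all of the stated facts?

no

The constraints require weighing before filtering, but in the proposed sequence filtering appears ahead of weighing. That one violation is enough.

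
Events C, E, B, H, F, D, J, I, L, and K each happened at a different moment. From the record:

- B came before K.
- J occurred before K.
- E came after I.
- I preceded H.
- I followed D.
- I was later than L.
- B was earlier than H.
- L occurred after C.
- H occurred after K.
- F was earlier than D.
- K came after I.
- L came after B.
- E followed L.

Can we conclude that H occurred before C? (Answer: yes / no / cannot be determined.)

Tracing the constraints gives C → L → I → H, so C must come before H.
That means H cannot be before C.

no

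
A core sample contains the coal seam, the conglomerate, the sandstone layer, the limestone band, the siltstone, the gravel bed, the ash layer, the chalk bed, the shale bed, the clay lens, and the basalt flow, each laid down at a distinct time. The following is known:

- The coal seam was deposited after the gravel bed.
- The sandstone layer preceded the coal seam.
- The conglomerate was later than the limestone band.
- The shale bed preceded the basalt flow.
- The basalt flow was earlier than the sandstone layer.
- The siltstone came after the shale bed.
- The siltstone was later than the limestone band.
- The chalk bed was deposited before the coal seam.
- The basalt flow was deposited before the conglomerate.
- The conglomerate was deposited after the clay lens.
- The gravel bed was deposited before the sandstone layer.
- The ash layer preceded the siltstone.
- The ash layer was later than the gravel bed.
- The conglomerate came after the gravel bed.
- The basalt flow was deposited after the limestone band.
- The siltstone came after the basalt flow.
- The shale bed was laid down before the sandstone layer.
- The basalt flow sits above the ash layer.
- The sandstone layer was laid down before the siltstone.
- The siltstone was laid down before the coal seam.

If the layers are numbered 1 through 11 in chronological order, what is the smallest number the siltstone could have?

The ash layer, the basalt flow, the gravel bed, the limestone band, the sandstone layer, and the shale bed must all come before the siltstone — 6 forced predecessors.
Nothing else is forced ahead of the siltstone, so its earliest slot is position 6 + 1 = 7.

7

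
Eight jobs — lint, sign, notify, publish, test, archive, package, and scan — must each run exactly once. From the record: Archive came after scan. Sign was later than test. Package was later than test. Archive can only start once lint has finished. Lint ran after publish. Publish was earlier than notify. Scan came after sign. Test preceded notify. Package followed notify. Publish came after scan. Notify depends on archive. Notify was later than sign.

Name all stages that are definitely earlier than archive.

Directly stated before archive: lint and scan.
Publish reaches archive via publish → lint → archive.
Sign reaches archive via sign → scan → archive.
Test reaches archive via test → sign → scan → archive.

lint, publish, scan, sign, test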